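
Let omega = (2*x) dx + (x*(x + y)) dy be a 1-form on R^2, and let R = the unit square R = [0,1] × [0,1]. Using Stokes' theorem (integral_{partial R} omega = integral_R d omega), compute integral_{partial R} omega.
integral_(partial R) omega = 3/2

Stokes: integral_partial_R omega = integral_R d omega with d omega = (∂Q/∂x - ∂P/∂y) dx ∧ dy.
  ∂Q/∂x = 2*x + y
  ∂P/∂y = 0
  integrand = ∂Q/∂x - ∂P/∂y = 2*x + y.
Integrating over R: integral_0^1 integral_0^1 (2*x + y) dx dy = 3/2.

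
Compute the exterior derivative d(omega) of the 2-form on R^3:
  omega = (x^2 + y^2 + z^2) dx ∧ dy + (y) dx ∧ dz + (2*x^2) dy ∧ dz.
d(omega) = (4*x + 2*z - 1) dx ∧ dy ∧ dz

For a 2-form omega = sum_{i<j} g_{ij} dx_i ∧ dx_j, the exterior derivative is
  d(omega) = sum_{i<j} d(g_{ij}) ∧ dx_i ∧ dx_j = sum_{i<j, k} (∂g_{ij}/∂x_k) dx_k ∧ dx_i ∧ dx_j.
Expand each term, using dx_k ∧ dx_i ∧ dx_j = sgn(permutation) dx_{(a)} ∧ dx_{(b)} ∧ dx_{(c)} with (a < b < c) sorted:
  d(x^2 + y^2 + z^2) includes (∂/∂z)(x^2 + y^2 + z^2) dz = (2*z) dz, which multiplied by dx ∧ dy gives (2*z) dx ∧ dy ∧ dz
  d(y) includes (∂/∂y)(y) dy = (1) dy, which multiplied by dx ∧ dz gives (-1) dx ∧ dy ∧ dz
  d(2*x^2) includes (∂/∂x)(2*x^2) dx = (4*x) dx, which multiplied by dy ∧ dz gives (4*x) dx ∧ dy ∧ dz
Collecting like 3-forms: d(omega) = (4*x + 2*z - 1) dx ∧ dy ∧ dz.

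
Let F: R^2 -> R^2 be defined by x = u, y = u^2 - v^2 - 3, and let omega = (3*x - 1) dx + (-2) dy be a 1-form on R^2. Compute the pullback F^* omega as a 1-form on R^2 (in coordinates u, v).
F^* omega = (-u - 1) du + (4*v) dv

Using F^*(f dg) = (f ∘ F) d(g ∘ F), substitute each coordinate x_i by F_i(u, v) in f_i, and replace dx_i by d F_i = (∂F_i/∂u) du + (∂F_i/∂v) dv.
  For the x component: f_1(F) = 3*u - 1; d F_1 = (1) du + (0) dv
  For the y component: f_2(F) = -2; d F_2 = (2*u) du + (-2*v) dv
Combining and collecting du, dv coefficients:
  coeff of du: -u - 1
  coeff of dv: 4*v
F^* omega = (-u - 1) du + (4*v) dv.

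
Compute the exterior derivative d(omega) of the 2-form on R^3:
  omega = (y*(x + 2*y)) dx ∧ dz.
d(omega) = (-x - 4*y) dx ∧ dy ∧ dz

For a 2-form omega = sum_{i<j} g_{ij} dx_i ∧ dx_j, the exterior derivative is
  d(omega) = sum_{i<j} d(g_{ij}) ∧ dx_i ∧ dx_j = sum_{i<j, k} (∂g_{ij}/∂x_k) dx_k ∧ dx_i ∧ dx_j.
Expand each term, using dx_k ∧ dx_i ∧ dx_j = sgn(permutation) dx_{(a)} ∧ dx_{(b)} ∧ dx_{(c)} with (a < b < c) sorted:
  d(y*(x + 2*y)) includes (∂/∂y)(y*(x + 2*y)) dy = (x + 4*y) dy, which multiplied by dx ∧ dz gives (-x - 4*y) dx ∧ dy ∧ dz
Collecting like 3-forms: d(omega) = (-x - 4*y) dx ∧ dy ∧ dz.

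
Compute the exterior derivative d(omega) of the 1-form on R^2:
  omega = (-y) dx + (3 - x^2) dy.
d(omega) = (1 - 2*x) dx ∧ dy

For a 1-form omega = sum_i f_i dx_i, the exterior derivative is
  d(omega) = sum_{i < j} (∂f_j/∂x_i - ∂f_i/∂x_j) dx_i ∧ dx_j.
  coefficient of dx ∧ dy: ∂f_2/∂x - ∂f_1/∂y = ∂(3 - x^2)/∂x - ∂(-y)/∂y = 1 - 2*x
Assembling: d(omega) = (1 - 2*x) dx ∧ dy.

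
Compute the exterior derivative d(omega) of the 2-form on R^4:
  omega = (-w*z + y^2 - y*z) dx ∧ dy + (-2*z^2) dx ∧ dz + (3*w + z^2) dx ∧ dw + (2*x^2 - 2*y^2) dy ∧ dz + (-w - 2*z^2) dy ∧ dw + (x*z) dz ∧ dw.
d(omega) = (-w + 4*x - y) dx ∧ dy ∧ dz + (-z) dx ∧ dy ∧ dw + (-z) dx ∧ dz ∧ dw + (4*z) dy ∧ dz ∧ dw

For a 2-form omega = sum_{i<j} g_{ij} dx_i ∧ dx_j, the exterior derivative is
  d(omega) = sum_{i<j} d(g_{ij}) ∧ dx_i ∧ dx_j = sum_{i<j, k} (∂g_{ij}/∂x_k) dx_k ∧ dx_i ∧ dx_j.
Expand each term, using dx_k ∧ dx_i ∧ dx_j = sgn(permutation) dx_{(a)} ∧ dx_{(b)} ∧ dx_{(c)} with (a < b < c) sorted:
  d(-w*z + y^2 - y*z) includes (∂/∂z)(-w*z + y^2 - y*z) dz = (-w - y) dz, which multiplied by dx ∧ dy gives (-w - y) dx ∧ dy ∧ dz
  d(-w*z + y^2 - y*z) includes (∂/∂w)(-w*z + y^2 - y*z) dw = (-z) dw, which multiplied by dx ∧ dy gives (-z) dx ∧ dy ∧ dw
  d(3*w + z^2) includes (∂/∂z)(3*w + z^2) dz = (2*z) dz, which multiplied by dx ∧ dw gives (-2*z) dx ∧ dz ∧ dw
  d(2*x^2 - 2*y^2) includes (∂/∂x)(2*x^2 - 2*y^2) dx = (4*x) dx, which multiplied by dy ∧ dz gives (4*x) dx ∧ dy ∧ dz
  d(-w - 2*z^2) includes (∂/∂z)(-w - 2*z^2) dz = (-4*z) dz, which multiplied by dy ∧ dw gives (4*z) dy ∧ dz ∧ dw
  d(x*z) includes (∂/∂x)(x*z) dx = (z) dx, which multiplied by dz ∧ dw gives (z) dx ∧ dz ∧ dw
Collecting like 3-forms: d(omega) = (-w + 4*x - y) dx ∧ dy ∧ dz + (-z) dx ∧ dy ∧ dw + (-z) dx ∧ dz ∧ dw + (4*z) dy ∧ dz ∧ dw.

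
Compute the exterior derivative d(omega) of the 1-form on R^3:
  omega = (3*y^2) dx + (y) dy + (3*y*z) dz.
d(omega) = (-6*y) dx ∧ dy + (3*z) dy ∧ dz

For a 1-form omega = sum_i f_i dx_i, the exterior derivative is
  d(omega) = sum_{i < j} (∂f_j/∂x_i - ∂f_i/∂x_j) dx_i ∧ dx_j.
  coefficient of dx ∧ dy: ∂f_2/∂x - ∂f_1/∂y = ∂(y)/∂x - ∂(3*y^2)/∂y = -6*y
  coefficient of dy ∧ dz: ∂f_3/∂y - ∂f_2/∂z = ∂(3*y*z)/∂y - ∂(y)/∂z = 3*z
Assembling: d(omega) = (-6*y) dx ∧ dy + (3*z) dy ∧ dz.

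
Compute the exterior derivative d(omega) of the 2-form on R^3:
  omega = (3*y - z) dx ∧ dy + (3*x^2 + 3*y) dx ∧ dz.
d(omega) = (-4) dx ∧ dy ∧ dz

For a 2-form omega = sum_{i<j} g_{ij} dx_i ∧ dx_j, the exterior derivative is
  d(omega) = sum_{i<j} d(g_{ij}) ∧ dx_i ∧ dx_j = sum_{i<j, k} (∂g_{ij}/∂x_k) dx_k ∧ dx_i ∧ dx_j.
Expand each term, using dx_k ∧ dx_i ∧ dx_j = sgn(permutation) dx_{(a)} ∧ dx_{(b)} ∧ dx_{(c)} with (a < b < c) sorted:
  d(3*y - z) includes (∂/∂z)(3*y - z) dz = (-1) dz, which multiplied by dx ∧ dy gives (-1) dx ∧ dy ∧ dz
  d(3*x^2 + 3*y) includes (∂/∂y)(3*x^2 + 3*y) dy = (3) dy, which multiplied by dx ∧ dz gives (-3) dx ∧ dy ∧ dz
Collecting like 3-forms: d(omega) = (-4) dx ∧ dy ∧ dz.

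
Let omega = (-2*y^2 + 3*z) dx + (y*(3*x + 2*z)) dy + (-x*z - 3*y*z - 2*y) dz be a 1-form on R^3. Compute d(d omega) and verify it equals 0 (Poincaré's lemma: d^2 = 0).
d(d omega) = 0

Step 1: d omega = sum_{i<j} (∂f_j/∂x_i - ∂f_i/∂x_j) dx_i ∧ dx_j:
  coeff of dx ∧ dy: 7*y
  coeff of dx ∧ dz: -z - 3
  coeff of dy ∧ dz: -2*y - 3*z - 2
Step 2: Apply d again to each 2-form coefficient. The only possible 3-form in R^3 is dx ∧ dy ∧ dz, with coefficient
  ∂(coeff of dy∧dz)/∂x - ∂(coeff of dx∧dz)/∂y + ∂(coeff of dx∧dy)/∂z
  = ∂/∂x (-2*y - 3*z - 2) - ∂/∂y (-z - 3) + ∂/∂z (7*y).
Each of these terms simplifies to sums of mixed partials that cancel in pairs. The result is 0 (by equality of mixed partials for smooth functions — Schwarz / Clairaut).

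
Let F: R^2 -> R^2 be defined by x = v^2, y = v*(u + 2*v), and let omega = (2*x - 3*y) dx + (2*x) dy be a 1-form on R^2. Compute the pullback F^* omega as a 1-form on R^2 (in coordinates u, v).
F^* omega = (2*v^3) du + (-4*u*v^2) dv

Using F^*(f dg) = (f ∘ F) d(g ∘ F), substitute each coordinate x_i by F_i(u, v) in f_i, and replace dx_i by d F_i = (∂F_i/∂u) du + (∂F_i/∂v) dv.
  For the x component: f_1(F) = v*(-3*u - 4*v); d F_1 = (0) du + (2*v) dv
  For the y component: f_2(F) = 2*v^2; d F_2 = (v) du + (u + 4*v) dv
Combining and collecting du, dv coefficients:
  coeff of du: 2*v^3
  coeff of dv: -4*u*v^2
F^* omega = (2*v^3) du + (-4*u*v^2) dv.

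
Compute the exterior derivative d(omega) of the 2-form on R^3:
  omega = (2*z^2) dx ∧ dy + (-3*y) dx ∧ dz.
d(omega) = (4*z + 3) dx ∧ dy ∧ dz

For a 2-form omega = sum_{i<j} g_{ij} dx_i ∧ dx_j, the exterior derivative is
  d(omega) = sum_{i<j} d(g_{ij}) ∧ dx_i ∧ dx_j = sum_{i<j, k} (∂g_{ij}/∂x_k) dx_k ∧ dx_i ∧ dx_j.
Expand each term, using dx_k ∧ dx_i ∧ dx_j = sgn(permutation) dx_{(a)} ∧ dx_{(b)} ∧ dx_{(c)} with (a < b < c) sorted:
  d(2*z^2) includes (∂/∂z)(2*z^2) dz = (4*z) dz, which multiplied by dx ∧ dy gives (4*z) dx ∧ dy ∧ dz
  d(-3*y) includes (∂/∂y)(-3*y) dy = (-3) dy, which multiplied by dx ∧ dz gives (3) dx ∧ dy ∧ dz
Collecting like 3-forms: d(omega) = (4*z + 3) dx ∧ dy ∧ dz.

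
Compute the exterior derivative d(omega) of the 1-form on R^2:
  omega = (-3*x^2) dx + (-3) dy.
d(omega) = 0

For a 1-form omega = sum_i f_i dx_i, the exterior derivative is
  d(omega) = sum_{i < j} (∂f_j/∂x_i - ∂f_i/∂x_j) dx_i ∧ dx_j.

Assembling: d(omega) = 0.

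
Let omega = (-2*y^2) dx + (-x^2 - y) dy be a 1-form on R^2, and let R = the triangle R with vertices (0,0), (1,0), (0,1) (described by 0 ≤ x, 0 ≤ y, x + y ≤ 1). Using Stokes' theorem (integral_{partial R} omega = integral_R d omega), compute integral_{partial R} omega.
integral_(partial R) omega = 1/3

Stokes: integral_partial_R omega = integral_R d omega with d omega = (∂Q/∂x - ∂P/∂y) dx ∧ dy.
  ∂Q/∂x = -2*x
  ∂P/∂y = -4*y
  integrand = ∂Q/∂x - ∂P/∂y = -2*x + 4*y.
Integrating over R: integral_0^1 integral_0^{1-x} (-2*x + 4*y) dy dx = 1/3.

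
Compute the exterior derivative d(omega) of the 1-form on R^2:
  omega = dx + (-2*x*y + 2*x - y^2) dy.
d(omega) = (2 - 2*y) dx ∧ dy

For a 1-form omega = sum_i f_i dx_i, the exterior derivative is
  d(omega) = sum_{i < j} (∂f_j/∂x_i - ∂f_i/∂x_j) dx_i ∧ dx_j.
  coefficient of dx ∧ dy: ∂f_2/∂x - ∂f_1/∂y = ∂(-2*x*y + 2*x - y^2)/∂x - ∂(1)/∂y = 2 - 2*y
Assembling: d(omega) = (2 - 2*y) dx ∧ dy.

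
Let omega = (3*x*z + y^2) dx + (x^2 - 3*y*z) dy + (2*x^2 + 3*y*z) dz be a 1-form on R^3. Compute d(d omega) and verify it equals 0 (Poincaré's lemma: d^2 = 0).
d(d omega) = 0

Step 1: d omega = sum_{i<j} (∂f_j/∂x_i - ∂f_i/∂x_j) dx_i ∧ dx_j:
  coeff of dx ∧ dy: 2*x - 2*y
  coeff of dx ∧ dz: x
  coeff of dy ∧ dz: 3*y + 3*z
Step 2: Apply d again to each 2-form coefficient. The only possible 3-form in R^3 is dx ∧ dy ∧ dz, with coefficient
  ∂(coeff of dy∧dz)/∂x - ∂(coeff of dx∧dz)/∂y + ∂(coeff of dx∧dy)/∂z
  = ∂/∂x (3*y + 3*z) - ∂/∂y (x) + ∂/∂z (2*x - 2*y).
Each of these terms simplifies to sums of mixed partials that cancel in pairs. The result is 0 (by equality of mixed partials for smooth functions — Schwarz / Clairaut).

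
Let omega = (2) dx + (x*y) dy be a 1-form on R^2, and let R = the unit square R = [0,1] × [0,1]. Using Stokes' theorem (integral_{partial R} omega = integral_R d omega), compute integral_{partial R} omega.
integral_(partial R) omega = 1/2

Stokes: integral_partial_R omega = integral_R d omega with d omega = (∂Q/∂x - ∂P/∂y) dx ∧ dy.
  ∂Q/∂x = y
  ∂P/∂y = 0
  integrand = ∂Q/∂x - ∂P/∂y = y.
Integrating over R: integral_0^1 integral_0^1 (y) dx dy = 1/2.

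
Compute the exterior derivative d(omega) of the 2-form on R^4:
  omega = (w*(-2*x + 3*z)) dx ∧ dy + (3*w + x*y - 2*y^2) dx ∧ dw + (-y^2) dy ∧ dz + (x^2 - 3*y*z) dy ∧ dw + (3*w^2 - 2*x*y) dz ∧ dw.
d(omega) = (3*w) dx ∧ dy ∧ dz + (-x + 4*y + 3*z) dx ∧ dy ∧ dw + (-2*x + 3*y) dy ∧ dz ∧ dw + (-2*y) dx ∧ dz ∧ dw

For a 2-form omega = sum_{i<j} g_{ij} dx_i ∧ dx_j, the exterior derivative is
  d(omega) = sum_{i<j} d(g_{ij}) ∧ dx_i ∧ dx_j = sum_{i<j, k} (∂g_{ij}/∂x_k) dx_k ∧ dx_i ∧ dx_j.
Expand each term, using dx_k ∧ dx_i ∧ dx_j = sgn(permutation) dx_{(a)} ∧ dx_{(b)} ∧ dx_{(c)} with (a < b < c) sorted:
  d(w*(-2*x + 3*z)) includes (∂/∂z)(w*(-2*x + 3*z)) dz = (3*w) dz, which multiplied by dx ∧ dy gives (3*w) dx ∧ dy ∧ dz
  d(w*(-2*x + 3*z)) includes (∂/∂w)(w*(-2*x + 3*z)) dw = (-2*x + 3*z) dw, which multiplied by dx ∧ dy gives (-2*x + 3*z) dx ∧ dy ∧ dw
  d(3*w + x*y - 2*y^2) includes (∂/∂y)(3*w + x*y - 2*y^2) dy = (x - 4*y) dy, which multiplied by dx ∧ dw gives (-x + 4*y) dx ∧ dy ∧ dw
  d(x^2 - 3*y*z) includes (∂/∂x)(x^2 - 3*y*z) dx = (2*x) dx, which multiplied by dy ∧ dw gives (2*x) dx ∧ dy ∧ dw
  d(x^2 - 3*y*z) includes (∂/∂z)(x^2 - 3*y*z) dz = (-3*y) dz, which multiplied by dy ∧ dw gives (3*y) dy ∧ dz ∧ dw
  d(3*w^2 - 2*x*y) includes (∂/∂x)(3*w^2 - 2*x*y) dx = (-2*y) dx, which multiplied by dz ∧ dw gives (-2*y) dx ∧ dz ∧ dw
  d(3*w^2 - 2*x*y) includes (∂/∂y)(3*w^2 - 2*x*y) dy = (-2*x) dy, which multiplied by dz ∧ dw gives (-2*x) dy ∧ dz ∧ dw
Collecting like 3-forms: d(omega) = (3*w) dx ∧ dy ∧ dz + (-x + 4*y + 3*z) dx ∧ dy ∧ dw + (-2*x + 3*y) dy ∧ dz ∧ dw + (-2*y) dx ∧ dz ∧ dw.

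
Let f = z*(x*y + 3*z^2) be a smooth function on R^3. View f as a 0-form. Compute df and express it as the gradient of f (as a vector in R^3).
df = (y*z) dx + (x*z) dy + (x*y + 9*z^2) dz; grad f = (y*z, x*z, x*y + 9*z^2)

For a 0-form f, d f = (∂f/∂x) dx + (∂f/∂y) dy + (∂f/∂z) dz. The components of the vector representation are exactly the entries of grad f in Cartesian coordinates:
  ∂f/∂x = y*z
  ∂f/∂y = x*z
  ∂f/∂z = x*y + 9*z^2.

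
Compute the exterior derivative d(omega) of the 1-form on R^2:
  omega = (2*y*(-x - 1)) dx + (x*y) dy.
d(omega) = (2*x + y + 2) dx ∧ dy

For a 1-form omega = sum_i f_i dx_i, the exterior derivative is
  d(omega) = sum_{i < j} (∂f_j/∂x_i - ∂f_i/∂x_j) dx_i ∧ dx_j.
  coefficient of dx ∧ dy: ∂f_2/∂x - ∂f_1/∂y = ∂(x*y)/∂x - ∂(2*y*(-x - 1))/∂y = 2*x + y + 2
Assembling: d(omega) = (2*x + y + 2) dx ∧ dy.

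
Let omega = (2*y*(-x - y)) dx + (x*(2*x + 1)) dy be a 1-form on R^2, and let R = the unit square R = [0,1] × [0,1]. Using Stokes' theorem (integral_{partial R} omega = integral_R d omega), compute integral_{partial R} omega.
integral_(partial R) omega = 6

Stokes: integral_partial_R omega = integral_R d omega with d omega = (∂Q/∂x - ∂P/∂y) dx ∧ dy.
  ∂Q/∂x = 4*x + 1
  ∂P/∂y = -2*x - 4*y
  integrand = ∂Q/∂x - ∂P/∂y = 6*x + 4*y + 1.
Integrating over R: integral_0^1 integral_0^1 (6*x + 4*y + 1) dx dy = 6.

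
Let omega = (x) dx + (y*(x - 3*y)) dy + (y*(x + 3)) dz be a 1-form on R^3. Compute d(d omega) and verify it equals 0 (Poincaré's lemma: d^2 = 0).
d(d omega) = 0

Step 1: d omega = sum_{i<j} (∂f_j/∂x_i - ∂f_i/∂x_j) dx_i ∧ dx_j:
  coeff of dx ∧ dy: y
  coeff of dx ∧ dz: y
  coeff of dy ∧ dz: x + 3
Step 2: Apply d again to each 2-form coefficient. The only possible 3-form in R^3 is dx ∧ dy ∧ dz, with coefficient
  ∂(coeff of dy∧dz)/∂x - ∂(coeff of dx∧dz)/∂y + ∂(coeff of dx∧dy)/∂z
  = ∂/∂x (x + 3) - ∂/∂y (y) + ∂/∂z (y).
Each of these terms simplifies to sums of mixed partials that cancel in pairs. The result is 0 (by equality of mixed partials for smooth functions — Schwarz / Clairaut).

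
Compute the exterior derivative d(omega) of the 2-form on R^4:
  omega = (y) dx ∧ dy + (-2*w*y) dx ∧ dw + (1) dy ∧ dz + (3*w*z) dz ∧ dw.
d(omega) = (2*w) dx ∧ dy ∧ dw

For a 2-form omega = sum_{i<j} g_{ij} dx_i ∧ dx_j, the exterior derivative is
  d(omega) = sum_{i<j} d(g_{ij}) ∧ dx_i ∧ dx_j = sum_{i<j, k} (∂g_{ij}/∂x_k) dx_k ∧ dx_i ∧ dx_j.
Expand each term, using dx_k ∧ dx_i ∧ dx_j = sgn(permutation) dx_{(a)} ∧ dx_{(b)} ∧ dx_{(c)} with (a < b < c) sorted:
  d(-2*w*y) includes (∂/∂y)(-2*w*y) dy = (-2*w) dy, which multiplied by dx ∧ dw gives (2*w) dx ∧ dy ∧ dw
Collecting like 3-forms: d(omega) = (2*w) dx ∧ dy ∧ dw.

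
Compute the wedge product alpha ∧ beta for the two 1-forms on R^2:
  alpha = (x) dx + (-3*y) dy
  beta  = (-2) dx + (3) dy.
alpha ∧ beta = (3*x - 6*y) dx ∧ dy

Distribute the wedge, using dx_i ∧ dx_j = -dx_j ∧ dx_i and dx_i ∧ dx_i = 0. For each pair (i, j) with i < j, the coefficient of dx_i ∧ dx_j in alpha ∧ beta is (alpha_i * beta_j - alpha_j * beta_i). Collecting: alpha ∧ beta = (3*x - 6*y) dx ∧ dy.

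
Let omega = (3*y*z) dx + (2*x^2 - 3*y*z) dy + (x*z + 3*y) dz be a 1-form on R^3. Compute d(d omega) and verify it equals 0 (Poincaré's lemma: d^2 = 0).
d(d omega) = 0

Step 1: d omega = sum_{i<j} (∂f_j/∂x_i - ∂f_i/∂x_j) dx_i ∧ dx_j:
  coeff of dx ∧ dy: 4*x - 3*z
  coeff of dx ∧ dz: -3*y + z
  coeff of dy ∧ dz: 3*y + 3
Step 2: Apply d again to each 2-form coefficient. The only possible 3-form in R^3 is dx ∧ dy ∧ dz, with coefficient
  ∂(coeff of dy∧dz)/∂x - ∂(coeff of dx∧dz)/∂y + ∂(coeff of dx∧dy)/∂z
  = ∂/∂x (3*y + 3) - ∂/∂y (-3*y + z) + ∂/∂z (4*x - 3*z).
Each of these terms simplifies to sums of mixed partials that cancel in pairs. The result is 0 (by equality of mixed partials for smooth functions — Schwarz / Clairaut).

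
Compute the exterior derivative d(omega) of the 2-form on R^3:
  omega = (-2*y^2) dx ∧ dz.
d(omega) = (4*y) dx ∧ dy ∧ dz

For a 2-form omega = sum_{i<j} g_{ij} dx_i ∧ dx_j, the exterior derivative is
  d(omega) = sum_{i<j} d(g_{ij}) ∧ dx_i ∧ dx_j = sum_{i<j, k} (∂g_{ij}/∂x_k) dx_k ∧ dx_i ∧ dx_j.
Expand each term, using dx_k ∧ dx_i ∧ dx_j = sgn(permutation) dx_{(a)} ∧ dx_{(b)} ∧ dx_{(c)} with (a < b < c) sorted:
  d(-2*y^2) includes (∂/∂y)(-2*y^2) dy = (-4*y) dy, which multiplied by dx ∧ dz gives (4*y) dx ∧ dy ∧ dz
Collecting like 3-forms: d(omega) = (4*y) dx ∧ dy ∧ dz.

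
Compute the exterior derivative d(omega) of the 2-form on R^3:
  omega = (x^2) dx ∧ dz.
d(omega) = 0

For a 2-form omega = sum_{i<j} g_{ij} dx_i ∧ dx_j, the exterior derivative is
  d(omega) = sum_{i<j} d(g_{ij}) ∧ dx_i ∧ dx_j = sum_{i<j, k} (∂g_{ij}/∂x_k) dx_k ∧ dx_i ∧ dx_j.
Expand each term, using dx_k ∧ dx_i ∧ dx_j = sgn(permutation) dx_{(a)} ∧ dx_{(b)} ∧ dx_{(c)} with (a < b < c) sorted:

Collecting like 3-forms: d(omega) = 0.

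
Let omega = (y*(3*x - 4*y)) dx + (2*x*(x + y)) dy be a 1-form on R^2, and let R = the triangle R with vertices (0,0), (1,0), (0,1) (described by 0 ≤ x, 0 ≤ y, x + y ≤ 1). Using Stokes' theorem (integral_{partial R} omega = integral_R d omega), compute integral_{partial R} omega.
integral_(partial R) omega = 11/6

Stokes: integral_partial_R omega = integral_R d omega with d omega = (∂Q/∂x - ∂P/∂y) dx ∧ dy.
  ∂Q/∂x = 4*x + 2*y
  ∂P/∂y = 3*x - 8*y
  integrand = ∂Q/∂x - ∂P/∂y = x + 10*y.
Integrating over R: integral_0^1 integral_0^{1-x} (x + 10*y) dy dx = 11/6.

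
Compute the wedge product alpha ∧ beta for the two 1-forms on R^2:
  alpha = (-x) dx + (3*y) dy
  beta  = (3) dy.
alpha ∧ beta = (-3*x) dx ∧ dy

Distribute the wedge, using dx_i ∧ dx_j = -dx_j ∧ dx_i and dx_i ∧ dx_i = 0. For each pair (i, j) with i < j, the coefficient of dx_i ∧ dx_j in alpha ∧ beta is (alpha_i * beta_j - alpha_j * beta_i). Collecting: alpha ∧ beta = (-3*x) dx ∧ dy.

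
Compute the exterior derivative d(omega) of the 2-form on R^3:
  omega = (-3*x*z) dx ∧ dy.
d(omega) = (-3*x) dx ∧ dy ∧ dz

For a 2-form omega = sum_{i<j} g_{ij} dx_i ∧ dx_j, the exterior derivative is
  d(omega) = sum_{i<j} d(g_{ij}) ∧ dx_i ∧ dx_j = sum_{i<j, k} (∂g_{ij}/∂x_k) dx_k ∧ dx_i ∧ dx_j.
Expand each term, using dx_k ∧ dx_i ∧ dx_j = sgn(permutation) dx_{(a)} ∧ dx_{(b)} ∧ dx_{(c)} with (a < b < c) sorted:
  d(-3*x*z) includes (∂/∂z)(-3*x*z) dz = (-3*x) dz, which multiplied by dx ∧ dy gives (-3*x) dx ∧ dy ∧ dz
Collecting like 3-forms: d(omega) = (-3*x) dx ∧ dy ∧ dz.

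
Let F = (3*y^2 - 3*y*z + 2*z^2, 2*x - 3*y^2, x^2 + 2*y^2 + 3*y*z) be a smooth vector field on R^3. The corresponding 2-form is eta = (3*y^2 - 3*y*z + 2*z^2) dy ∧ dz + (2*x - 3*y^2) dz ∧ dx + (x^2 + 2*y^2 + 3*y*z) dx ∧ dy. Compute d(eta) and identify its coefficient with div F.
d(eta) = (-3*y) dx ∧ dy ∧ dz; div F = -3*y

For a 2-form in R^3 of the form above, applying d gives a 3-form with coefficient ∂P/∂x + ∂Q/∂y + ∂R/∂z:
  ∂P/∂x = 0
  ∂Q/∂y = -6*y
  ∂R/∂z = 3*y
Sum = -3*y, which is exactly div F.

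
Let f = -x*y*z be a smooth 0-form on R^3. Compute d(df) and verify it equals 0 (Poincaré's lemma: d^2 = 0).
d(df) = 0

Step 1: df = sum_i (∂f/∂x_i) dx_i = (-y*z) dx + (-x*z) dy + (-x*y) dz.
Step 2: Apply d again. Using the 1-form formula, the coefficient of dx ∧ dy in d(df) is ∂^2 f/∂x ∂y - ∂^2 f/∂y ∂x = (-z) - (-z) = 0 (equality of mixed partials for smooth f).
Similarly for dx ∧ dz and dy ∧ dz — all coefficients vanish. So d(df) = 0.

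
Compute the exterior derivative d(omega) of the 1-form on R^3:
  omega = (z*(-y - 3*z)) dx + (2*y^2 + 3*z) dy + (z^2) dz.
d(omega) = (z) dx ∧ dy + (y + 6*z) dx ∧ dz + (-3) dy ∧ dz

For a 1-form omega = sum_i f_i dx_i, the exterior derivative is
  d(omega) = sum_{i < j} (∂f_j/∂x_i - ∂f_i/∂x_j) dx_i ∧ dx_j.
  coefficient of dx ∧ dy: ∂f_2/∂x - ∂f_1/∂y = ∂(2*y^2 + 3*z)/∂x - ∂(z*(-y - 3*z))/∂y = z
  coefficient of dx ∧ dz: ∂f_3/∂x - ∂f_1/∂z = ∂(z^2)/∂x - ∂(z*(-y - 3*z))/∂z = y + 6*z
  coefficient of dy ∧ dz: ∂f_3/∂y - ∂f_2/∂z = ∂(z^2)/∂y - ∂(2*y^2 + 3*z)/∂z = -3
Assembling: d(omega) = (z) dx ∧ dy + (y + 6*z) dx ∧ dz + (-3) dy ∧ dz.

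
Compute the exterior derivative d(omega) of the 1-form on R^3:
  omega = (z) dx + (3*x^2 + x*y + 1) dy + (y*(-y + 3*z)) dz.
d(omega) = (6*x + y) dx ∧ dy + (-1) dx ∧ dz + (-2*y + 3*z) dy ∧ dz

For a 1-form omega = sum_i f_i dx_i, the exterior derivative is
  d(omega) = sum_{i < j} (∂f_j/∂x_i - ∂f_i/∂x_j) dx_i ∧ dx_j.
  coefficient of dx ∧ dy: ∂f_2/∂x - ∂f_1/∂y = ∂(3*x^2 + x*y + 1)/∂x - ∂(z)/∂y = 6*x + y
  coefficient of dx ∧ dz: ∂f_3/∂x - ∂f_1/∂z = ∂(y*(-y + 3*z))/∂x - ∂(z)/∂z = -1
  coefficient of dy ∧ dz: ∂f_3/∂y - ∂f_2/∂z = ∂(y*(-y + 3*z))/∂y - ∂(3*x^2 + x*y + 1)/∂z = -2*y + 3*z
Assembling: d(omega) = (6*x + y) dx ∧ dy + (-1) dx ∧ dz + (-2*y + 3*z) dy ∧ dz.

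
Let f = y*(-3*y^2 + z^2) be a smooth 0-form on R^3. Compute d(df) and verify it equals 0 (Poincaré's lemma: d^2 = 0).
d(df) = 0

Step 1: df = sum_i (∂f/∂x_i) dx_i = (0) dx + (-9*y^2 + z^2) dy + (2*y*z) dz.
Step 2: Apply d again. Using the 1-form formula, the coefficient of dx ∧ dy in d(df) is ∂^2 f/∂x ∂y - ∂^2 f/∂y ∂x = (0) - (0) = 0 (equality of mixed partials for smooth f).
Similarly for dx ∧ dz and dy ∧ dz — all coefficients vanish. So d(df) = 0.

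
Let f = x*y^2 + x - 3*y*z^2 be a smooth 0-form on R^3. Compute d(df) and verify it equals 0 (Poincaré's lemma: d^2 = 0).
d(df) = 0

Step 1: df = sum_i (∂f/∂x_i) dx_i = (y^2 + 1) dx + (2*x*y - 3*z^2) dy + (-6*y*z) dz.
Step 2: Apply d again. Using the 1-form formula, the coefficient of dx ∧ dy in d(df) is ∂^2 f/∂x ∂y - ∂^2 f/∂y ∂x = (2*y) - (2*y) = 0 (equality of mixed partials for smooth f).
Similarly for dx ∧ dz and dy ∧ dz — all coefficients vanish. So d(df) = 0.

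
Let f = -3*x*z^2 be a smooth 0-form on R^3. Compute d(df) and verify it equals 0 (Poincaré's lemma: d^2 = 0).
d(df) = 0

Step 1: df = sum_i (∂f/∂x_i) dx_i = (-3*z^2) dx + (0) dy + (-6*x*z) dz.
Step 2: Apply d again. Using the 1-form formula, the coefficient of dx ∧ dy in d(df) is ∂^2 f/∂x ∂y - ∂^2 f/∂y ∂x = (0) - (0) = 0 (equality of mixed partials for smooth f).
Similarly for dx ∧ dz and dy ∧ dz — all coefficients vanish. So d(df) = 0.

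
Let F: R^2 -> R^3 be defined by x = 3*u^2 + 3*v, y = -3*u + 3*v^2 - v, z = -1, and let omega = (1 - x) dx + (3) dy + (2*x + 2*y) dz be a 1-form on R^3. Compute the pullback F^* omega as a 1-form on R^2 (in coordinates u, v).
F^* omega = (-18*u^3 - 18*u*v + 6*u - 9) du + (-9*u^2 + 9*v) dv

Using F^*(f dg) = (f ∘ F) d(g ∘ F), substitute each coordinate x_i by F_i(u, v) in f_i, and replace dx_i by d F_i = (∂F_i/∂u) du + (∂F_i/∂v) dv.
  For the x component: f_1(F) = -3*u^2 - 3*v + 1; d F_1 = (6*u) du + (3) dv
  For the y component: f_2(F) = 3; d F_2 = (-3) du + (6*v - 1) dv
  For the z component: f_3(F) = 6*u^2 - 6*u + 6*v^2 + 4*v; d F_3 = (0) du + (0) dv
Combining and collecting du, dv coefficients:
  coeff of du: -18*u^3 - 18*u*v + 6*u - 9
  coeff of dv: -9*u^2 + 9*v
F^* omega = (-18*u^3 - 18*u*v + 6*u - 9) du + (-9*u^2 + 9*v) dv.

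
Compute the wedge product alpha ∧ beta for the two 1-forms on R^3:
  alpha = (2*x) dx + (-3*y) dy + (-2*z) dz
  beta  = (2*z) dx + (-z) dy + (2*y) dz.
alpha ∧ beta = (2*z*(-x + 3*y)) dx ∧ dy + (4*x*y + 4*z^2) dx ∧ dz + (-6*y^2 - 2*z^2) dy ∧ dz

Distribute the wedge, using dx_i ∧ dx_j = -dx_j ∧ dx_i and dx_i ∧ dx_i = 0. For each pair (i, j) with i < j, the coefficient of dx_i ∧ dx_j in alpha ∧ beta is (alpha_i * beta_j - alpha_j * beta_i). Collecting: alpha ∧ beta = (2*z*(-x + 3*y)) dx ∧ dy + (4*x*y + 4*z^2) dx ∧ dz + (-6*y^2 - 2*z^2) dy ∧ dz.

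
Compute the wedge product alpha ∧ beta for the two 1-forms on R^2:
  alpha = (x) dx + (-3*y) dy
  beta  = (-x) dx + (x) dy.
alpha ∧ beta = (x*(x - 3*y)) dx ∧ dy

Distribute the wedge, using dx_i ∧ dx_j = -dx_j ∧ dx_i and dx_i ∧ dx_i = 0. For each pair (i, j) with i < j, the coefficient of dx_i ∧ dx_j in alpha ∧ beta is (alpha_i * beta_j - alpha_j * beta_i). Collecting: alpha ∧ beta = (x*(x - 3*y)) dx ∧ dy.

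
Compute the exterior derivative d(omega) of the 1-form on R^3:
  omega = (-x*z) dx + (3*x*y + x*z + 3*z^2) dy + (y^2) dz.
d(omega) = (3*y + z) dx ∧ dy + (x) dx ∧ dz + (-x + 2*y - 6*z) dy ∧ dz

For a 1-form omega = sum_i f_i dx_i, the exterior derivative is
  d(omega) = sum_{i < j} (∂f_j/∂x_i - ∂f_i/∂x_j) dx_i ∧ dx_j.
  coefficient of dx ∧ dy: ∂f_2/∂x - ∂f_1/∂y = ∂(3*x*y + x*z + 3*z^2)/∂x - ∂(-x*z)/∂y = 3*y + z
  coefficient of dx ∧ dz: ∂f_3/∂x - ∂f_1/∂z = ∂(y^2)/∂x - ∂(-x*z)/∂z = x
  coefficient of dy ∧ dz: ∂f_3/∂y - ∂f_2/∂z = ∂(y^2)/∂y - ∂(3*x*y + x*z + 3*z^2)/∂z = -x + 2*y - 6*z
Assembling: d(omega) = (3*y + z) dx ∧ dy + (x) dx ∧ dz + (-x + 2*y - 6*z) dy ∧ dz.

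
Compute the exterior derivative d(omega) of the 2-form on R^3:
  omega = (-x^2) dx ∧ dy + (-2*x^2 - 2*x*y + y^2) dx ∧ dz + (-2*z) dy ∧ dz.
d(omega) = (2*x - 2*y) dx ∧ dy ∧ dz

For a 2-form omega = sum_{i<j} g_{ij} dx_i ∧ dx_j, the exterior derivative is
  d(omega) = sum_{i<j} d(g_{ij}) ∧ dx_i ∧ dx_j = sum_{i<j, k} (∂g_{ij}/∂x_k) dx_k ∧ dx_i ∧ dx_j.
Expand each term, using dx_k ∧ dx_i ∧ dx_j = sgn(permutation) dx_{(a)} ∧ dx_{(b)} ∧ dx_{(c)} with (a < b < c) sorted:
  d(-2*x^2 - 2*x*y + y^2) includes (∂/∂y)(-2*x^2 - 2*x*y + y^2) dy = (-2*x + 2*y) dy, which multiplied by dx ∧ dz gives (2*x - 2*y) dx ∧ dy ∧ dz
Collecting like 3-forms: d(omega) = (2*x - 2*y) dx ∧ dy ∧ dz.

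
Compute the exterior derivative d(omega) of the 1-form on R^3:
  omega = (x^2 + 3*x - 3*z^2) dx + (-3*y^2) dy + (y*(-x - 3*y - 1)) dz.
d(omega) = (-y + 6*z) dx ∧ dz + (-x - 6*y - 1) dy ∧ dz

For a 1-form omega = sum_i f_i dx_i, the exterior derivative is
  d(omega) = sum_{i < j} (∂f_j/∂x_i - ∂f_i/∂x_j) dx_i ∧ dx_j.
  coefficient of dx ∧ dz: ∂f_3/∂x - ∂f_1/∂z = ∂(y*(-x - 3*y - 1))/∂x - ∂(x^2 + 3*x - 3*z^2)/∂z = -y + 6*z
  coefficient of dy ∧ dz: ∂f_3/∂y - ∂f_2/∂z = ∂(y*(-x - 3*y - 1))/∂y - ∂(-3*y^2)/∂z = -x - 6*y - 1
Assembling: d(omega) = (-y + 6*z) dx ∧ dz + (-x - 6*y - 1) dy ∧ dz.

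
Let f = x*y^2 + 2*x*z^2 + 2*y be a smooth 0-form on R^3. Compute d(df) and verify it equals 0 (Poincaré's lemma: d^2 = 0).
d(df) = 0

Step 1: df = sum_i (∂f/∂x_i) dx_i = (y^2 + 2*z^2) dx + (2*x*y + 2) dy + (4*x*z) dz.
Step 2: Apply d again. Using the 1-form formula, the coefficient of dx ∧ dy in d(df) is ∂^2 f/∂x ∂y - ∂^2 f/∂y ∂x = (2*y) - (2*y) = 0 (equality of mixed partials for smooth f).
Similarly for dx ∧ dz and dy ∧ dz — all coefficients vanish. So d(df) = 0.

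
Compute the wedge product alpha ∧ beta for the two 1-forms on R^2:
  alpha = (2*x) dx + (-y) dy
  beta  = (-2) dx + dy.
alpha ∧ beta = (2*x - 2*y) dx ∧ dy

Distribute the wedge, using dx_i ∧ dx_j = -dx_j ∧ dx_i and dx_i ∧ dx_i = 0. For each pair (i, j) with i < j, the coefficient of dx_i ∧ dx_j in alpha ∧ beta is (alpha_i * beta_j - alpha_j * beta_i). Collecting: alpha ∧ beta = (2*x - 2*y) dx ∧ dy.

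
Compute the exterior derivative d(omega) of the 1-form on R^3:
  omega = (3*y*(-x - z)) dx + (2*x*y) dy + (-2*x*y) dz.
d(omega) = (3*x + 2*y + 3*z) dx ∧ dy + (y) dx ∧ dz + (-2*x) dy ∧ dz

For a 1-form omega = sum_i f_i dx_i, the exterior derivative is
  d(omega) = sum_{i < j} (∂f_j/∂x_i - ∂f_i/∂x_j) dx_i ∧ dx_j.
  coefficient of dx ∧ dy: ∂f_2/∂x - ∂f_1/∂y = ∂(2*x*y)/∂x - ∂(3*y*(-x - z))/∂y = 3*x + 2*y + 3*z
  coefficient of dx ∧ dz: ∂f_3/∂x - ∂f_1/∂z = ∂(-2*x*y)/∂x - ∂(3*y*(-x - z))/∂z = y
  coefficient of dy ∧ dz: ∂f_3/∂y - ∂f_2/∂z = ∂(-2*x*y)/∂y - ∂(2*x*y)/∂z = -2*x
Assembling: d(omega) = (3*x + 2*y + 3*z) dx ∧ dy + (y) dx ∧ dz + (-2*x) dy ∧ dz.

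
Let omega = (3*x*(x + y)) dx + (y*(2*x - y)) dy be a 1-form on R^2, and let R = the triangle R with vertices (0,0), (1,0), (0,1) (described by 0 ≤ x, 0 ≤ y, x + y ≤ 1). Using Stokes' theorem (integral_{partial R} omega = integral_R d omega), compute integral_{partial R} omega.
integral_(partial R) omega = -1/6

Stokes: integral_partial_R omega = integral_R d omega with d omega = (∂Q/∂x - ∂P/∂y) dx ∧ dy.
  ∂Q/∂x = 2*y
  ∂P/∂y = 3*x
  integrand = ∂Q/∂x - ∂P/∂y = -3*x + 2*y.
Integrating over R: integral_0^1 integral_0^{1-x} (-3*x + 2*y) dy dx = -1/6.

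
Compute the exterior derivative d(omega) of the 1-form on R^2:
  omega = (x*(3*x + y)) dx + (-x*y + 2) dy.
d(omega) = (-x - y) dx ∧ dy

For a 1-form omega = sum_i f_i dx_i, the exterior derivative is
  d(omega) = sum_{i < j} (∂f_j/∂x_i - ∂f_i/∂x_j) dx_i ∧ dx_j.
  coefficient of dx ∧ dy: ∂f_2/∂x - ∂f_1/∂y = ∂(-x*y + 2)/∂x - ∂(x*(3*x + y))/∂y = -x - y
Assembling: d(omega) = (-x - y) dx ∧ dy.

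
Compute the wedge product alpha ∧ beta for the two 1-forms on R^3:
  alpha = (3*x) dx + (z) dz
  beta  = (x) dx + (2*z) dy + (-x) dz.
alpha ∧ beta = (6*x*z) dx ∧ dy + (-x*(3*x + z)) dx ∧ dz + (-2*z^2) dy ∧ dz

Distribute the wedge, using dx_i ∧ dx_j = -dx_j ∧ dx_i and dx_i ∧ dx_i = 0. For each pair (i, j) with i < j, the coefficient of dx_i ∧ dx_j in alpha ∧ beta is (alpha_i * beta_j - alpha_j * beta_i). Collecting: alpha ∧ beta = (6*x*z) dx ∧ dy + (-x*(3*x + z)) dx ∧ dz + (-2*z^2) dy ∧ dz.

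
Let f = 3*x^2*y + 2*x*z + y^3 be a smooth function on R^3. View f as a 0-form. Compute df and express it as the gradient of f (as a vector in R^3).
df = (6*x*y + 2*z) dx + (3*x^2 + 3*y^2) dy + (2*x) dz; grad f = (6*x*y + 2*z, 3*x^2 + 3*y^2, 2*x)

For a 0-form f, d f = (∂f/∂x) dx + (∂f/∂y) dy + (∂f/∂z) dz. The components of the vector representation are exactly the entries of grad f in Cartesian coordinates:
  ∂f/∂x = 6*x*y + 2*z
  ∂f/∂y = 3*x^2 + 3*y^2
  ∂f/∂z = 2*x.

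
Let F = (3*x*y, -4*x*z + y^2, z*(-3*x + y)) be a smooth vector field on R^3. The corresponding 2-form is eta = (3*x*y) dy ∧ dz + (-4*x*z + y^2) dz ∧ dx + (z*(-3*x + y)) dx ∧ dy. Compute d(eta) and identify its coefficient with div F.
d(eta) = (-3*x + 6*y) dx ∧ dy ∧ dz; div F = -3*x + 6*y

For a 2-form in R^3 of the form above, applying d gives a 3-form with coefficient ∂P/∂x + ∂Q/∂y + ∂R/∂z:
  ∂P/∂x = 3*y
  ∂Q/∂y = 2*y
  ∂R/∂z = -3*x + y
Sum = -3*x + 6*y, which is exactly div F.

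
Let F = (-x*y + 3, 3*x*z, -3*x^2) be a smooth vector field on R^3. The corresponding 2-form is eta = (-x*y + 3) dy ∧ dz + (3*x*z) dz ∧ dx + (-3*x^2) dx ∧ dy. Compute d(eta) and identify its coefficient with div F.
d(eta) = (-y) dx ∧ dy ∧ dz; div F = -y

For a 2-form in R^3 of the form above, applying d gives a 3-form with coefficient ∂P/∂x + ∂Q/∂y + ∂R/∂z:
  ∂P/∂x = -y
  ∂Q/∂y = 0
  ∂R/∂z = 0
Sum = -y, which is exactly div F.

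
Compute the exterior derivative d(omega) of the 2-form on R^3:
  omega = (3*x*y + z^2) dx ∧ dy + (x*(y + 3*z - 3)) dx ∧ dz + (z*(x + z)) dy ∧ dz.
d(omega) = (-x + 3*z) dx ∧ dy ∧ dz

For a 2-form omega = sum_{i<j} g_{ij} dx_i ∧ dx_j, the exterior derivative is
  d(omega) = sum_{i<j} d(g_{ij}) ∧ dx_i ∧ dx_j = sum_{i<j, k} (∂g_{ij}/∂x_k) dx_k ∧ dx_i ∧ dx_j.
Expand each term, using dx_k ∧ dx_i ∧ dx_j = sgn(permutation) dx_{(a)} ∧ dx_{(b)} ∧ dx_{(c)} with (a < b < c) sorted:
  d(3*x*y + z^2) includes (∂/∂z)(3*x*y + z^2) dz = (2*z) dz, which multiplied by dx ∧ dy gives (2*z) dx ∧ dy ∧ dz
  d(x*(y + 3*z - 3)) includes (∂/∂y)(x*(y + 3*z - 3)) dy = (x) dy, which multiplied by dx ∧ dz gives (-x) dx ∧ dy ∧ dz
  d(z*(x + z)) includes (∂/∂x)(z*(x + z)) dx = (z) dx, which multiplied by dy ∧ dz gives (z) dx ∧ dy ∧ dz
Collecting like 3-forms: d(omega) = (-x + 3*z) dx ∧ dy ∧ dz.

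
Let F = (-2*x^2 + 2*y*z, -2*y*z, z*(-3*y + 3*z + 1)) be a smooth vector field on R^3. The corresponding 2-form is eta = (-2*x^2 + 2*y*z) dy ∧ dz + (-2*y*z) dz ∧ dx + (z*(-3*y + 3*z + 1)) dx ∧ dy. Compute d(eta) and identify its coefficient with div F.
d(eta) = (-4*x - 3*y + 4*z + 1) dx ∧ dy ∧ dz; div F = -4*x - 3*y + 4*z + 1

For a 2-form in R^3 of the form above, applying d gives a 3-form with coefficient ∂P/∂x + ∂Q/∂y + ∂R/∂z:
  ∂P/∂x = -4*x
  ∂Q/∂y = -2*z
  ∂R/∂z = -3*y + 6*z + 1
Sum = -4*x - 3*y + 4*z + 1, which is exactly div F.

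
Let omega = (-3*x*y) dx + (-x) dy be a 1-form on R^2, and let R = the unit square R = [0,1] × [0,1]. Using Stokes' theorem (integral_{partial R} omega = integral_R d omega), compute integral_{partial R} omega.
integral_(partial R) omega = 1/2

Stokes: integral_partial_R omega = integral_R d omega with d omega = (∂Q/∂x - ∂P/∂y) dx ∧ dy.
  ∂Q/∂x = -1
  ∂P/∂y = -3*x
  integrand = ∂Q/∂x - ∂P/∂y = 3*x - 1.
Integrating over R: integral_0^1 integral_0^1 (3*x - 1) dx dy = 1/2.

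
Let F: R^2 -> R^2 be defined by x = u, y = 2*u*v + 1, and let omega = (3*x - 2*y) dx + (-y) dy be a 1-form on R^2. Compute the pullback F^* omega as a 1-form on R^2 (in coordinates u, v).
F^* omega = (-4*u*v^2 - 4*u*v + 3*u - 2*v - 2) du + (2*u*(-2*u*v - 1)) dv

Using F^*(f dg) = (f ∘ F) d(g ∘ F), substitute each coordinate x_i by F_i(u, v) in f_i, and replace dx_i by d F_i = (∂F_i/∂u) du + (∂F_i/∂v) dv.
  For the x component: f_1(F) = -4*u*v + 3*u - 2; d F_1 = (1) du + (0) dv
  For the y component: f_2(F) = -2*u*v - 1; d F_2 = (2*v) du + (2*u) dv
Combining and collecting du, dv coefficients:
  coeff of du: -4*u*v^2 - 4*u*v + 3*u - 2*v - 2
  coeff of dv: 2*u*(-2*u*v - 1)
F^* omega = (-4*u*v^2 - 4*u*v + 3*u - 2*v - 2) du + (2*u*(-2*u*v - 1)) dv.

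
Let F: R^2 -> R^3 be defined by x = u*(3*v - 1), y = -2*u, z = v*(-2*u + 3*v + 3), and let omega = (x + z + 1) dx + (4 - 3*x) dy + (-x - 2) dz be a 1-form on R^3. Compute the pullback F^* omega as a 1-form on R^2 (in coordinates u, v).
F^* omega = (9*u*v^2 + 12*u*v - 5*u + 9*v^3 + 6*v^2 + 4*v - 9) du + (9*u^2*v - 5*u^2 - 9*u*v^2 + 6*u*v + 10*u - 12*v - 6) dv

Using F^*(f dg) = (f ∘ F) d(g ∘ F), substitute each coordinate x_i by F_i(u, v) in f_i, and replace dx_i by d F_i = (∂F_i/∂u) du + (∂F_i/∂v) dv.
  For the x component: f_1(F) = u*v - u + 3*v^2 + 3*v + 1; d F_1 = (3*v - 1) du + (3*u) dv
  For the y component: f_2(F) = -9*u*v + 3*u + 4; d F_2 = (-2) du + (0) dv
  For the z component: f_3(F) = -3*u*v + u - 2; d F_3 = (-2*v) du + (-2*u + 6*v + 3) dv
Combining and collecting du, dv coefficients:
  coeff of du: 9*u*v^2 + 12*u*v - 5*u + 9*v^3 + 6*v^2 + 4*v - 9
  coeff of dv: 9*u^2*v - 5*u^2 - 9*u*v^2 + 6*u*v + 10*u - 12*v - 6
F^* omega = (9*u*v^2 + 12*u*v - 5*u + 9*v^3 + 6*v^2 + 4*v - 9) du + (9*u^2*v - 5*u^2 - 9*u*v^2 + 6*u*v + 10*u - 12*v - 6) dv.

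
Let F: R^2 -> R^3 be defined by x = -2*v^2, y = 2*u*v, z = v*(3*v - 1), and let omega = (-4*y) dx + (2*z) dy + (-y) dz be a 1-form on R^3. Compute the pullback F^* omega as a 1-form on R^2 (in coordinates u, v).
F^* omega = (v^2*(12*v - 4)) du + (2*u*v*(16*v - 1)) dv

Using F^*(f dg) = (f ∘ F) d(g ∘ F), substitute each coordinate x_i by F_i(u, v) in f_i, and replace dx_i by d F_i = (∂F_i/∂u) du + (∂F_i/∂v) dv.
  For the x component: f_1(F) = -8*u*v; d F_1 = (0) du + (-4*v) dv
  For the y component: f_2(F) = 2*v*(3*v - 1); d F_2 = (2*v) du + (2*u) dv
  For the z component: f_3(F) = -2*u*v; d F_3 = (0) du + (6*v - 1) dv
Combining and collecting du, dv coefficients:
  coeff of du: v^2*(12*v - 4)
  coeff of dv: 2*u*v*(16*v - 1)
F^* omega = (v^2*(12*v - 4)) du + (2*u*v*(16*v - 1)) dv.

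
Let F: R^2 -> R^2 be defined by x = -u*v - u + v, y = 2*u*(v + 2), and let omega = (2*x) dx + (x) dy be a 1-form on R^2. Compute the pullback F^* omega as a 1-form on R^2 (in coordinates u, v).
F^* omega = (-2*u*v - 2*u + 2*v) du + (-2*u*v - 2*u + 2*v) dv

Using F^*(f dg) = (f ∘ F) d(g ∘ F), substitute each coordinate x_i by F_i(u, v) in f_i, and replace dx_i by d F_i = (∂F_i/∂u) du + (∂F_i/∂v) dv.
  For the x component: f_1(F) = -2*u*v - 2*u + 2*v; d F_1 = (-v - 1) du + (1 - u) dv
  For the y component: f_2(F) = -u*v - u + v; d F_2 = (2*v + 4) du + (2*u) dv
Combining and collecting du, dv coefficients:
  coeff of du: -2*u*v - 2*u + 2*v
  coeff of dv: -2*u*v - 2*u + 2*v
F^* omega = (-2*u*v - 2*u + 2*v) du + (-2*u*v - 2*u + 2*v) dv.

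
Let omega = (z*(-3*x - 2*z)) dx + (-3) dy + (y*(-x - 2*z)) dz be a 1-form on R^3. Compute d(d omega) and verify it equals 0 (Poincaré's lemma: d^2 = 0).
d(d omega) = 0

Step 1: d omega = sum_{i<j} (∂f_j/∂x_i - ∂f_i/∂x_j) dx_i ∧ dx_j:
  coeff of dx ∧ dy: 0
  coeff of dx ∧ dz: 3*x - y + 4*z
  coeff of dy ∧ dz: -x - 2*z
Step 2: Apply d again to each 2-form coefficient. The only possible 3-form in R^3 is dx ∧ dy ∧ dz, with coefficient
  ∂(coeff of dy∧dz)/∂x - ∂(coeff of dx∧dz)/∂y + ∂(coeff of dx∧dy)/∂z
  = ∂/∂x (-x - 2*z) - ∂/∂y (3*x - y + 4*z) + ∂/∂z (0).
Each of these terms simplifies to sums of mixed partials that cancel in pairs. The result is 0 (by equality of mixed partials for smooth functions — Schwarz / Clairaut).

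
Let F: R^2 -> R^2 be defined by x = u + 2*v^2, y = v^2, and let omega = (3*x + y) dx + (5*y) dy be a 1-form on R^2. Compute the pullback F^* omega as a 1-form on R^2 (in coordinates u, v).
F^* omega = (3*u + 7*v^2) du + (12*u*v + 38*v^3) dv

Using F^*(f dg) = (f ∘ F) d(g ∘ F), substitute each coordinate x_i by F_i(u, v) in f_i, and replace dx_i by d F_i = (∂F_i/∂u) du + (∂F_i/∂v) dv.
  For the x component: f_1(F) = 3*u + 7*v^2; d F_1 = (1) du + (4*v) dv
  For the y component: f_2(F) = 5*v^2; d F_2 = (0) du + (2*v) dv
Combining and collecting du, dv coefficients:
  coeff of du: 3*u + 7*v^2
  coeff of dv: 12*u*v + 38*v^3
F^* omega = (3*u + 7*v^2) du + (12*u*v + 38*v^3) dv.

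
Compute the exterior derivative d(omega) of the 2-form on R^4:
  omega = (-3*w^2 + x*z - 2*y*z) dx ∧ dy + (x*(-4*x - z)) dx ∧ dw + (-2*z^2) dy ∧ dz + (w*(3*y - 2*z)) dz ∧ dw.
d(omega) = (x - 2*y) dx ∧ dy ∧ dz + (-6*w) dx ∧ dy ∧ dw + (x) dx ∧ dz ∧ dw + (3*w) dy ∧ dz ∧ dw

For a 2-form omega = sum_{i<j} g_{ij} dx_i ∧ dx_j, the exterior derivative is
  d(omega) = sum_{i<j} d(g_{ij}) ∧ dx_i ∧ dx_j = sum_{i<j, k} (∂g_{ij}/∂x_k) dx_k ∧ dx_i ∧ dx_j.
Expand each term, using dx_k ∧ dx_i ∧ dx_j = sgn(permutation) dx_{(a)} ∧ dx_{(b)} ∧ dx_{(c)} with (a < b < c) sorted:
  d(-3*w^2 + x*z - 2*y*z) includes (∂/∂z)(-3*w^2 + x*z - 2*y*z) dz = (x - 2*y) dz, which multiplied by dx ∧ dy gives (x - 2*y) dx ∧ dy ∧ dz
  d(-3*w^2 + x*z - 2*y*z) includes (∂/∂w)(-3*w^2 + x*z - 2*y*z) dw = (-6*w) dw, which multiplied by dx ∧ dy gives (-6*w) dx ∧ dy ∧ dw
  d(x*(-4*x - z)) includes (∂/∂z)(x*(-4*x - z)) dz = (-x) dz, which multiplied by dx ∧ dw gives (x) dx ∧ dz ∧ dw
  d(w*(3*y - 2*z)) includes (∂/∂y)(w*(3*y - 2*z)) dy = (3*w) dy, which multiplied by dz ∧ dw gives (3*w) dy ∧ dz ∧ dw
Collecting like 3-forms: d(omega) = (x - 2*y) dx ∧ dy ∧ dz + (-6*w) dx ∧ dy ∧ dw + (x) dx ∧ dz ∧ dw + (3*w) dy ∧ dz ∧ dw.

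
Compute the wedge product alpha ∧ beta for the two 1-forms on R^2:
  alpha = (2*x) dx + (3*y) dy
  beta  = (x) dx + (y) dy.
alpha ∧ beta = (-x*y) dx ∧ dy

Distribute the wedge, using dx_i ∧ dx_j = -dx_j ∧ dx_i and dx_i ∧ dx_i = 0. For each pair (i, j) with i < j, the coefficient of dx_i ∧ dx_j in alpha ∧ beta is (alpha_i * beta_j - alpha_j * beta_i). Collecting: alpha ∧ beta = (-x*y) dx ∧ dy.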